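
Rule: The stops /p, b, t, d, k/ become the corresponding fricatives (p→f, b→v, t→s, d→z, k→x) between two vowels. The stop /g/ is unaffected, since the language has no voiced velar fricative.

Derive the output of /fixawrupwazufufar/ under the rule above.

No segment of /fixawrupwazufufar/ meets the structural description of the rule, so the form surfaces unchanged.

fixawrupwazufufar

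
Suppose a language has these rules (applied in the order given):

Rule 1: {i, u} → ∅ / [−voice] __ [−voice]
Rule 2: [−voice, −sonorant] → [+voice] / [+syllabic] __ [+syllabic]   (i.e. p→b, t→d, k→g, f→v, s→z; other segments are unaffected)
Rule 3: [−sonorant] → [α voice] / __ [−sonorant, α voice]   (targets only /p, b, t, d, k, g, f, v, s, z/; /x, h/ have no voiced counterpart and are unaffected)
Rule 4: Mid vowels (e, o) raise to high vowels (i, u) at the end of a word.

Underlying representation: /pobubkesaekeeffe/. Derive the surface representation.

pobupkezaegeeffi

Rule 1 (high vowel syncope): no segment meets the environment; /pobubkesaekeeffe/ is unchanged.
Rule 2 (intervocalic voicing): /s/ is a voiceless obstruent between vowels /e/ and /a/, so it voices to [z]. /k/ is a voiceless obstruent between vowels /e/ and /e/, so it voices to [g]. /pobubkesaekeeffe/ → pobubkezaegeeffe.
Rule 3 (regressive voicing assimilation): /b/ precedes the voiceless obstruent /k/, so it devoices to [p] by assimilation. /pobubkezaegeeffe/ → pobupkezaegeeffe.
Rule 4 (final vowel raising): /e/ is a mid vowel in word-final position, so it raises to [i]. /pobupkezaegeeffe/ → pobupkezaegeeffi.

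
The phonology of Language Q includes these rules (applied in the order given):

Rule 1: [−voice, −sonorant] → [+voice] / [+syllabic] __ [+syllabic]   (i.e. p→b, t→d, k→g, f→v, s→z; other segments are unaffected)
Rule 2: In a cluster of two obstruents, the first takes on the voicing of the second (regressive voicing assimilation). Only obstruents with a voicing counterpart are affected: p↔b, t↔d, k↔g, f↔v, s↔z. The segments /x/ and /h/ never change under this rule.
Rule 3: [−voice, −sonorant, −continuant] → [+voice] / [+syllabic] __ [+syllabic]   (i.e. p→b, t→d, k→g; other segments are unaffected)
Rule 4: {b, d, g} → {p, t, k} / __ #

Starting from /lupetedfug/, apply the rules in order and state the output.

lubedetfuk

Rule 1 (intervocalic voicing): /p/ is a voiceless obstruent between vowels /u/ and /e/, so it voices to [b]. /t/ is a voiceless obstruent between vowels /e/ and /e/, so it voices to [d]. /lupetedfug/ → lubededfug.
Rule 2 (regressive voicing assimilation): /d/ precedes the voiceless obstruent /f/, so it devoices to [t] by assimilation. /lubededfug/ → lubedetfug.
Rule 3 (intervocalic voicing): no segment meets the environment; /lubedetfug/ is unchanged.
Rule 4 (final devoicing): /g/ is a voiced stop in word-final position, so it devoices to [k]. /lubedetfug/ → lubedetfuk.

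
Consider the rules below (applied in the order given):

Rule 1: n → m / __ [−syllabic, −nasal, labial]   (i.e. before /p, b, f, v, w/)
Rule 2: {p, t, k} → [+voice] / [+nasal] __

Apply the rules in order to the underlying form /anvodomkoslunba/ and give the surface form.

amvodomgoslumba

Rule 1 (nasal place assimilation): /n/ precedes the labial consonant /v/, so it assimilates in place to [m]. /n/ precedes the labial consonant /b/, so it assimilates in place to [m]. /anvodomkoslunba/ → amvodomkoslumba.
Rule 2 (post-nasal voicing): /k/ is a voiceless stop immediately after the nasal /m/, so it voices to [g]. /amvodomkoslumba/ → amvodomgoslumba.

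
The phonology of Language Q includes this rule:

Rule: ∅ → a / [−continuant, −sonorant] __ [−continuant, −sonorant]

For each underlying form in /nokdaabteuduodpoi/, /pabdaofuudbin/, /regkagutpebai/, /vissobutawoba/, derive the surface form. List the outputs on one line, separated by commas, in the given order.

nokadaabateuduodapoi, pabadaofuudabin, regakagutapebai, vissobutawoba

/nokdaabteuduodpoi/: /k/ and /d/ form a stop–stop cluster, so [a] is inserted between them. /b/ and /t/ form a stop–stop cluster, so [a] is inserted between them. /d/ and /p/ form a stop–stop cluster, so [a] is inserted between them. → [nokadaabateuduodapoi].
/pabdaofuudbin/: /b/ and /d/ form a stop–stop cluster, so [a] is inserted between them. /d/ and /b/ form a stop–stop cluster, so [a] is inserted between them. → [pabadaofuudabin].
/regkagutpebai/: /g/ and /k/ form a stop–stop cluster, so [a] is inserted between them. /t/ and /p/ form a stop–stop cluster, so [a] is inserted between them. → [regakagutapebai].
/vissobutawoba/: the rule's environment is not met; surfaces unchanged as [vissobutawoba].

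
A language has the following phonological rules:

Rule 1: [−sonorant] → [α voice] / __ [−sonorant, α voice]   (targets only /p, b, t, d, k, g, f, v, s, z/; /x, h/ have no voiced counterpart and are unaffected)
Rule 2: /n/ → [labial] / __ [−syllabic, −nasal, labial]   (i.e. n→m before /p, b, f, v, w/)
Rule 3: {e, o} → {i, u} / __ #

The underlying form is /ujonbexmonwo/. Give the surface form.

ujombexmomwu

Rule 1 (regressive voicing assimilation): no segment meets the environment; /ujonbexmonwo/ is unchanged.
Rule 2 (nasal place assimilation): /n/ precedes the labial consonant /b/, so it assimilates in place to [m]. /n/ precedes the labial consonant /w/, so it assimilates in place to [m]. /ujonbexmonwo/ → ujombexmomwo.
Rule 3 (final vowel raising): /o/ is a mid vowel in word-final position, so it raises to [u]. /ujombexmomwo/ → ujombexmomwu.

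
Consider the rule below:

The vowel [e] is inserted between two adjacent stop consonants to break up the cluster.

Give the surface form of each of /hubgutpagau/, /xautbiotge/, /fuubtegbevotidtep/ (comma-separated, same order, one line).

hubegutepagau, xautebiotege, fuubetegebevotidetep

/hubgutpagau/: /b/ and /g/ form a stop–stop cluster, so [e] is inserted between them. /t/ and /p/ form a stop–stop cluster, so [e] is inserted between them. → [hubegutepagau].
/xautbiotge/: /t/ and /b/ form a stop–stop cluster, so [e] is inserted between them. /t/ and /g/ form a stop–stop cluster, so [e] is inserted between them. → [xautebiotege].
/fuubtegbevotidtep/: /b/ and /t/ form a stop–stop cluster, so [e] is inserted between them. /g/ and /b/ form a stop–stop cluster, so [e] is inserted between them. /d/ and /t/ form a stop–stop cluster, so [e] is inserted between them. → [fuubetegebevotidetep].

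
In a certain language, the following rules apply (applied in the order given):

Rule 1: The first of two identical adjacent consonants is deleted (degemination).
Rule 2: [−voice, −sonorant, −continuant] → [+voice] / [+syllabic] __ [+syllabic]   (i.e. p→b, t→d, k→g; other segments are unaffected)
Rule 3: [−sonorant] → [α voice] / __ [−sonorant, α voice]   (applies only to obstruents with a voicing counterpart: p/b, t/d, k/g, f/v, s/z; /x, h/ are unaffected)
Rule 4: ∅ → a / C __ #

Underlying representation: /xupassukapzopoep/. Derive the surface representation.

xubasugabzoboepa

Rule 1 (degemination): /ss/ is a geminate; the first /s/ deletes. /xupassukapzopoep/ → xupasukapzopoep.
Rule 2 (intervocalic voicing): /p/ is a voiceless stop between vowels /u/ and /a/, so it voices to [b]. /k/ is a voiceless stop between vowels /u/ and /a/, so it voices to [g]. /p/ is a voiceless stop between vowels /o/ and /o/, so it voices to [b]. /xupasukapzopoep/ → xubasugapzoboep.
Rule 3 (regressive voicing assimilation): /p/ precedes the voiced obstruent /z/, so it voices to [b] by assimilation. /xubasugapzoboep/ → xubasugabzoboep.
Rule 4 (final a-epenthesis): the form ends in the consonant /p/, so [a] is inserted word-finally. /xubasugabzoboep/ → xubasugabzoboepa.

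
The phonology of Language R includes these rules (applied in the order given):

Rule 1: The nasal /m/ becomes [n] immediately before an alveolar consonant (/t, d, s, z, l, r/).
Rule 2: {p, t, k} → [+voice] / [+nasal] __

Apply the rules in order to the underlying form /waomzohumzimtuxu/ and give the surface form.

Rule 1 (nasal place assimilation): /m/ precedes the alveolar consonant /z/, so it assimilates in place to [n]. /m/ precedes the alveolar consonant /z/, so it assimilates in place to [n]. /m/ precedes the alveolar consonant /t/, so it assimilates in place to [n]. /waomzohumzimtuxu/ → waonzohunzintuxu.
Rule 2 (post-nasal voicing): /t/ is a voiceless stop immediately after the nasal /n/, so it voices to [d]. /waonzohunzintuxu/ → waonzohunzinduxu.

waonzohunzinduxu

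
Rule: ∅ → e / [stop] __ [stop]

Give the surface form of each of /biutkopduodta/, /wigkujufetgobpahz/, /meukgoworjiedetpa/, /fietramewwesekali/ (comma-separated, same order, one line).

biutekopeduodeta, wigekujufetegobepahz, meukegoworjiedetepa, fietramewwesekali

/biutkopduodta/: /t/ and /k/ form a stop–stop cluster, so [e] is inserted between them. /p/ and /d/ form a stop–stop cluster, so [e] is inserted between them. /d/ and /t/ form a stop–stop cluster, so [e] is inserted between them. → [biutekopeduodeta].
/wigkujufetgobpahz/: /g/ and /k/ form a stop–stop cluster, so [e] is inserted between them. /t/ and /g/ form a stop–stop cluster, so [e] is inserted between them. /b/ and /p/ form a stop–stop cluster, so [e] is inserted between them. → [wigekujufetegobepahz].
/meukgoworjiedetpa/: /k/ and /g/ form a stop–stop cluster, so [e] is inserted between them. /t/ and /p/ form a stop–stop cluster, so [e] is inserted between them. → [meukegoworjiedetepa].
/fietramewwesekali/: the rule's environment is not met; surfaces unchanged as [fietramewwesekali].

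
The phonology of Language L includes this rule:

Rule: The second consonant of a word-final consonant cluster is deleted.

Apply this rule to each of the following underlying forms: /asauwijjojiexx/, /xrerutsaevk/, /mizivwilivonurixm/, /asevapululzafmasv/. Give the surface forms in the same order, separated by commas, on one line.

asauwijjojiex, xrerutsaev, mizivwilivonurix, asevapululzafmas

/asauwijjojiexx/: /x/ is the second consonant of a word-final cluster /xx/, so it deletes. → [asauwijjojiex].
/xrerutsaevk/: /k/ is the second consonant of a word-final cluster /vk/, so it deletes. → [xrerutsaev].
/mizivwilivonurixm/: /m/ is the second consonant of a word-final cluster /xm/, so it deletes. → [mizivwilivonurix].
/asevapululzafmasv/: /v/ is the second consonant of a word-final cluster /sv/, so it deletes. → [asevapululzafmas].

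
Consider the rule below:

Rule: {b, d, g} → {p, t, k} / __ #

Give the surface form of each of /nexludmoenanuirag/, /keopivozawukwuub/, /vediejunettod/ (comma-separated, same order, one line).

/nexludmoenanuirag/: /g/ is a voiced stop in word-final position, so it devoices to [k]. → [nexludmoenanuirak].
/keopivozawukwuub/: /b/ is a voiced stop in word-final position, so it devoices to [p]. → [keopivozawukwuup].
/vediejunettod/: /d/ is a voiced stop in word-final position, so it devoices to [t]. → [vediejunettot].

nexludmoenanuirak, keopivozawukwuup, vediejunettot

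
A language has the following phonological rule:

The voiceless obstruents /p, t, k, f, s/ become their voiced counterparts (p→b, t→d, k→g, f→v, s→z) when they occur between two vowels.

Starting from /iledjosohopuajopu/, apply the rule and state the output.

iledjozohobuajobu

/s/ is a voiceless obstruent between vowels /o/ and /o/, so it voices to [z].
/p/ is a voiceless obstruent between vowels /o/ and /u/, so it voices to [b].
/p/ is a voiceless obstruent between vowels /o/ and /u/, so it voices to [b].
Surface form: [iledjozohobuajobu].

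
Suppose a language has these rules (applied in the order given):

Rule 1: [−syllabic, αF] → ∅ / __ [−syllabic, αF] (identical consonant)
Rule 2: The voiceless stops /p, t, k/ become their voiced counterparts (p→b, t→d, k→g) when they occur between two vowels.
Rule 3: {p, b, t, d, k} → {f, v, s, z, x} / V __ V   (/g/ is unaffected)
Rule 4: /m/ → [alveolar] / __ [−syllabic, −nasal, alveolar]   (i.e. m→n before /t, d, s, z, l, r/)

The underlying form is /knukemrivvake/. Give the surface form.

knugenrivage

Rule 1 (degemination): /vv/ is a geminate; the first /v/ deletes. /knukemrivvake/ → knukemrivake.
Rule 2 (intervocalic voicing): /k/ is a voiceless stop between vowels /u/ and /e/, so it voices to [g]. /k/ is a voiceless stop between vowels /a/ and /e/, so it voices to [g]. /knukemrivake/ → knugemrivage.
Rule 3 (intervocalic spirantization): no segment meets the environment; /knugemrivage/ is unchanged.
Rule 4 (nasal place assimilation): /m/ precedes the alveolar consonant /r/, so it assimilates in place to [n]. /knugemrivage/ → knugenrivage.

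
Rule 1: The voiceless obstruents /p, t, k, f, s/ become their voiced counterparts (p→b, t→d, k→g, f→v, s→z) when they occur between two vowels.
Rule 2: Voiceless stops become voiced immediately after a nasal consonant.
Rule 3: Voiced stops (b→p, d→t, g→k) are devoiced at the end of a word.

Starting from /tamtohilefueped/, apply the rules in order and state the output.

tamdohilevuebet

Rule 1 (intervocalic voicing): /f/ is a voiceless obstruent between vowels /e/ and /u/, so it voices to [v]. /p/ is a voiceless obstruent between vowels /e/ and /e/, so it voices to [b]. /tamtohilefueped/ → tamtohilevuebed.
Rule 2 (post-nasal voicing): /t/ is a voiceless stop immediately after the nasal /m/, so it voices to [d]. /tamtohilevuebed/ → tamdohilevuebed.
Rule 3 (final devoicing): /d/ is a voiced stop in word-final position, so it devoices to [t]. /tamdohilevuebed/ → tamdohilevuebet.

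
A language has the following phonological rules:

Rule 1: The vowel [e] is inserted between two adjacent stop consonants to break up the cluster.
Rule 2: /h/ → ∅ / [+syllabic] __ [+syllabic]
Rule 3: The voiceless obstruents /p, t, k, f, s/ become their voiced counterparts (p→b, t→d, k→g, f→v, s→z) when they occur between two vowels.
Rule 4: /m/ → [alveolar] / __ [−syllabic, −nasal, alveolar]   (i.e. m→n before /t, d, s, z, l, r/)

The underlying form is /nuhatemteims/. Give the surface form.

nuadenteins

Rule 1 (stop-cluster e-epenthesis): no segment meets the environment; /nuhatemteims/ is unchanged.
Rule 2 (intervocalic h-deletion): /h/ occurs between vowels /u/ and /a/, so it deletes. /nuhatemteims/ → nuatemteims.
Rule 3 (intervocalic voicing): /t/ is a voiceless obstruent between vowels /a/ and /e/, so it voices to [d]. /nuatemteims/ → nuademteims.
Rule 4 (nasal place assimilation): /m/ precedes the alveolar consonant /t/, so it assimilates in place to [n]. /m/ precedes the alveolar consonant /s/, so it assimilates in place to [n]. /nuademteims/ → nuadenteins.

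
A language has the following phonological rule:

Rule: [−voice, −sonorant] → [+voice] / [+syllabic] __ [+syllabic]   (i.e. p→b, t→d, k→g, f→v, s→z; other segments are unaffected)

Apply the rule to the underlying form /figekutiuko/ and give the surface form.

Scanning /figekutiuko/: /f/ at position 1 is not in the conditioning environment; /k/ is a voiceless obstruent between vowels /e/ and /u/, so it voices to [g]; /t/ is a voiceless obstruent between vowels /u/ and /i/, so it voices to [d]; /k/ is a voiceless obstruent between vowels /u/ and /o/, so it voices to [g].
Result: [figegudiugo].

figegudiugo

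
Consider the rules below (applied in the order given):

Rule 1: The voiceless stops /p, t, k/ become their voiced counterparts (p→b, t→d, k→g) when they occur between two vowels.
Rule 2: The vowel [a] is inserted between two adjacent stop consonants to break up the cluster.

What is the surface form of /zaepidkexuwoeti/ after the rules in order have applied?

zaebidakexuwoedi

Rule 1 (intervocalic voicing): /p/ is a voiceless stop between vowels /e/ and /i/, so it voices to [b]. /t/ is a voiceless stop between vowels /e/ and /i/, so it voices to [d]. /zaepidkexuwoeti/ → zaebidkexuwoedi.
Rule 2 (stop-cluster a-epenthesis): /d/ and /k/ form a stop–stop cluster, so [a] is inserted between them. /zaebidkexuwoedi/ → zaebidakexuwoedi.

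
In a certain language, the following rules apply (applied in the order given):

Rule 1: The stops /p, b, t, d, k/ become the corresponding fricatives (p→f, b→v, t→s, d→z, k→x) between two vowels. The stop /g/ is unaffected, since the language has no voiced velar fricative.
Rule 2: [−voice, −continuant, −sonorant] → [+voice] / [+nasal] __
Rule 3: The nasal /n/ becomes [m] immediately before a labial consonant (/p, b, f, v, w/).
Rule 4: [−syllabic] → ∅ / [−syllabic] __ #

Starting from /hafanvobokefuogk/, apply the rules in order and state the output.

hafamvovoxefuog

Rule 1 (intervocalic spirantization): /b/ is a stop between vowels /o/ and /o/, so it spirantizes to the fricative [v]. /k/ is a stop between vowels /o/ and /e/, so it spirantizes to the fricative [x]. /hafanvobokefuogk/ → hafanvovoxefuogk.
Rule 2 (post-nasal voicing): no segment meets the environment; /hafanvovoxefuogk/ is unchanged.
Rule 3 (nasal place assimilation): /n/ precedes the labial consonant /v/, so it assimilates in place to [m]. /hafanvovoxefuogk/ → hafamvovoxefuogk.
Rule 4 (final cluster simplification): /k/ is the second consonant of a word-final cluster /gk/, so it deletes. /hafamvovoxefuogk/ → hafamvovoxefuog.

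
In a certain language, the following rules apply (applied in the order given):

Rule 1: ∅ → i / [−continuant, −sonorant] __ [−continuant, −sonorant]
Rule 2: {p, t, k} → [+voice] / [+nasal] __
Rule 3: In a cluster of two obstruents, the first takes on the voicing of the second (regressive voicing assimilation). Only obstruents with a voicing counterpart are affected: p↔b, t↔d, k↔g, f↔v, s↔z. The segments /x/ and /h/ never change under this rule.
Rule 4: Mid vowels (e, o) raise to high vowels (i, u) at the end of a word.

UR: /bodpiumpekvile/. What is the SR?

bodipiumbegvili

Rule 1 (stop-cluster i-epenthesis): /d/ and /p/ form a stop–stop cluster, so [i] is inserted between them. /bodpiumpekvile/ → bodipiumpekvile.
Rule 2 (post-nasal voicing): /p/ is a voiceless stop immediately after the nasal /m/, so it voices to [b]. /bodipiumpekvile/ → bodipiumbekvile.
Rule 3 (regressive voicing assimilation): /k/ precedes the voiced obstruent /v/, so it voices to [g] by assimilation. /bodipiumbekvile/ → bodipiumbegvile.
Rule 4 (final vowel raising): /e/ is a mid vowel in word-final position, so it raises to [i]. /bodipiumbegvile/ → bodipiumbegvili.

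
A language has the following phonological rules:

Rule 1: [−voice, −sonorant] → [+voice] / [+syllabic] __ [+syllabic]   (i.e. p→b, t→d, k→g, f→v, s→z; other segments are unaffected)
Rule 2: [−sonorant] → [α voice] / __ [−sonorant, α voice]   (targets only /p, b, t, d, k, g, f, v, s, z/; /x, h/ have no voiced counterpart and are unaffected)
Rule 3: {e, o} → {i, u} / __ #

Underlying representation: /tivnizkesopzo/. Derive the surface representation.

tivniskezobzu

Rule 1 (intervocalic voicing): /s/ is a voiceless obstruent between vowels /e/ and /o/, so it voices to [z]. /tivnizkesopzo/ → tivnizkezopzo.
Rule 2 (regressive voicing assimilation): /z/ precedes the voiceless obstruent /k/, so it devoices to [s] by assimilation. /p/ precedes the voiced obstruent /z/, so it voices to [b] by assimilation. /tivnizkezopzo/ → tivniskezobzo.
Rule 3 (final vowel raising): /o/ is a mid vowel in word-final position, so it raises to [u]. /tivniskezobzo/ → tivniskezobzu.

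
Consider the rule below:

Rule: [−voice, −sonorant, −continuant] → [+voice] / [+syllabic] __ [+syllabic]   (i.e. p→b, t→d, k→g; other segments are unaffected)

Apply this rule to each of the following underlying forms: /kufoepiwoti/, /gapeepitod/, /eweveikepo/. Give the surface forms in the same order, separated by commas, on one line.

/kufoepiwoti/: /p/ is a voiceless stop between vowels /e/ and /i/, so it voices to [b]. /t/ is a voiceless stop between vowels /o/ and /i/, so it voices to [d]. → [kufoebiwodi].
/gapeepitod/: /p/ is a voiceless stop between vowels /a/ and /e/, so it voices to [b]. /p/ is a voiceless stop between vowels /e/ and /i/, so it voices to [b]. /t/ is a voiceless stop between vowels /i/ and /o/, so it voices to [d]. → [gabeebidod].
/eweveikepo/: /k/ is a voiceless stop between vowels /i/ and /e/, so it voices to [g]. /p/ is a voiceless stop between vowels /e/ and /o/, so it voices to [b]. → [eweveigebo].

kufoebiwodi, gabeebidod, eweveigebo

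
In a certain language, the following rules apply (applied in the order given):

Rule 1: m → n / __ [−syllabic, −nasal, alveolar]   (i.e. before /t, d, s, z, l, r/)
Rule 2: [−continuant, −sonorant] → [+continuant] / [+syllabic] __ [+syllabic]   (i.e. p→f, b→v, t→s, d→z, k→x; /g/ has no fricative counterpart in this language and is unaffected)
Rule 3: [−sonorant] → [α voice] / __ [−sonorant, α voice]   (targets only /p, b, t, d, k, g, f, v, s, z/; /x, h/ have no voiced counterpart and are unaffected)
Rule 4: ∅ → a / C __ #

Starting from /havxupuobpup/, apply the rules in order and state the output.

hafxufuoppupa

Rule 1 (nasal place assimilation): no segment meets the environment; /havxupuobpup/ is unchanged.
Rule 2 (intervocalic spirantization): /p/ is a stop between vowels /u/ and /u/, so it spirantizes to the fricative [f]. /havxupuobpup/ → havxufuobpup.
Rule 3 (regressive voicing assimilation): /v/ precedes the voiceless obstruent /x/, so it devoices to [f] by assimilation. /b/ precedes the voiceless obstruent /p/, so it devoices to [p] by assimilation. /havxufuobpup/ → hafxufuoppup.
Rule 4 (final a-epenthesis): the form ends in the consonant /p/, so [a] is inserted word-finally. /hafxufuoppup/ → hafxufuoppupa.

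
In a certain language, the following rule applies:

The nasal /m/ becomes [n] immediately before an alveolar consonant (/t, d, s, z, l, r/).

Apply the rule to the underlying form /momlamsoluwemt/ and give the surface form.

monlansoluwent

Scanning /momlamsoluwemt/: /m/ at position 1 is not in the conditioning environment; /m/ precedes the alveolar consonant /l/, so it assimilates in place to [n]; /m/ precedes the alveolar consonant /s/, so it assimilates in place to [n]; /m/ precedes the alveolar consonant /t/, so it assimilates in place to [n].
Result: [monlansoluwent].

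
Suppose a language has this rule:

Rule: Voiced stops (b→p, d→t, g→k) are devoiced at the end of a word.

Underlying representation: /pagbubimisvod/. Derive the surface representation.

pagbubimisvot

Scanning /pagbubimisvod/: /g/ at position 3 is not in the conditioning environment; /b/ at position 4 is not in the conditioning environment; /b/ at position 6 is not in the conditioning environment; /d/ is a voiced stop in word-final position, so it devoices to [t].
Result: [pagbubimisvot].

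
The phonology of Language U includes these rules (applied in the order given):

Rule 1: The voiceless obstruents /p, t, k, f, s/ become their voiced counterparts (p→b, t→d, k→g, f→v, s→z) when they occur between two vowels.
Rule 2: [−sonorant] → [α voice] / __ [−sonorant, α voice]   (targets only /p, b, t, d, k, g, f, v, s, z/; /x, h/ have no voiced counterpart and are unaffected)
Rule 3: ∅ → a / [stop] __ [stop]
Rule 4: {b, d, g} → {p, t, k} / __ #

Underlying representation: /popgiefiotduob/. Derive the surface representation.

Rule 1 (intervocalic voicing): /f/ is a voiceless obstruent between vowels /e/ and /i/, so it voices to [v]. /popgiefiotduob/ → popgieviotduob.
Rule 2 (regressive voicing assimilation): /p/ precedes the voiced obstruent /g/, so it voices to [b] by assimilation. /t/ precedes the voiced obstruent /d/, so it voices to [d] by assimilation. /popgieviotduob/ → pobgieviodduob.
Rule 3 (stop-cluster a-epenthesis): /b/ and /g/ form a stop–stop cluster, so [a] is inserted between them. /d/ and /d/ form a stop–stop cluster, so [a] is inserted between them. /pobgieviodduob/ → pobagieviodaduob.
Rule 4 (final devoicing): /b/ is a voiced stop in word-final position, so it devoices to [p]. /pobagieviodaduob/ → pobagieviodaduop.

pobagieviodaduop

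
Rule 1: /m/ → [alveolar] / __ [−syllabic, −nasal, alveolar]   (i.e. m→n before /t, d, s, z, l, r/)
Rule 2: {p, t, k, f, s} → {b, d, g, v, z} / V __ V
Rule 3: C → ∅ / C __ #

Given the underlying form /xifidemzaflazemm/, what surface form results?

xividenzaflazem

Rule 1 (nasal place assimilation): /m/ precedes the alveolar consonant /z/, so it assimilates in place to [n]. /xifidemzaflazemm/ → xifidenzaflazemm.
Rule 2 (intervocalic voicing): /f/ is a voiceless obstruent between vowels /i/ and /i/, so it voices to [v]. /xifidenzaflazemm/ → xividenzaflazemm.
Rule 3 (final cluster simplification): /m/ is the second consonant of a word-final cluster /mm/, so it deletes. /xividenzaflazemm/ → xividenzaflazem.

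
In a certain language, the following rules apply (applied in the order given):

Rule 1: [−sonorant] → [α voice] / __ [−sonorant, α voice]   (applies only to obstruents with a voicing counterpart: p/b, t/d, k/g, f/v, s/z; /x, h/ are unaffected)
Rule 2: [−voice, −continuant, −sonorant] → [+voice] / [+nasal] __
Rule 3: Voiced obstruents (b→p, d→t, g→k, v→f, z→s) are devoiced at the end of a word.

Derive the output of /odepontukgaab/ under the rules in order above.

Rule 1 (regressive voicing assimilation): /k/ precedes the voiced obstruent /g/, so it voices to [g] by assimilation. /odepontukgaab/ → odepontuggaab.
Rule 2 (post-nasal voicing): /t/ is a voiceless stop immediately after the nasal /n/, so it voices to [d]. /odepontuggaab/ → odeponduggaab.
Rule 3 (final devoicing): /b/ is a voiced obstruent in word-final position, so it devoices to [p]. /odeponduggaab/ → odeponduggaap.

odeponduggaap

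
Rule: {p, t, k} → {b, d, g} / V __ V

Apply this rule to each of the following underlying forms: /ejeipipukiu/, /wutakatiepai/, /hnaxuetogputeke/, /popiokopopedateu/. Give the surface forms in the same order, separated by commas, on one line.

ejeibibugiu, wudagadiebai, hnaxuedogpudege, pobiogobobedadeu

/ejeipipukiu/: /p/ is a voiceless stop between vowels /i/ and /i/, so it voices to [b]. /p/ is a voiceless stop between vowels /i/ and /u/, so it voices to [b]. /k/ is a voiceless stop between vowels /u/ and /i/, so it voices to [g]. → [ejeibibugiu].
/wutakatiepai/: /t/ is a voiceless stop between vowels /u/ and /a/, so it voices to [d]. /k/ is a voiceless stop between vowels /a/ and /a/, so it voices to [g]. /t/ is a voiceless stop between vowels /a/ and /i/, so it voices to [d]. /p/ is a voiceless stop between vowels /e/ and /a/, so it voices to [b]. → [wudagadiebai].
/hnaxuetogputeke/: /t/ is a voiceless stop between vowels /e/ and /o/, so it voices to [d]. /t/ is a voiceless stop between vowels /u/ and /e/, so it voices to [d]. /k/ is a voiceless stop between vowels /e/ and /e/, so it voices to [g]. → [hnaxuedogpudege].
/popiokopopedateu/: /p/ is a voiceless stop between vowels /o/ and /i/, so it voices to [b]. /k/ is a voiceless stop between vowels /o/ and /o/, so it voices to [g]. /p/ is a voiceless stop between vowels /o/ and /o/, so it voices to [b]. /p/ is a voiceless stop between vowels /o/ and /e/, so it voices to [b]. /t/ is a voiceless stop between vowels /a/ and /e/, so it voices to [d]. → [pobiogobobedadeu].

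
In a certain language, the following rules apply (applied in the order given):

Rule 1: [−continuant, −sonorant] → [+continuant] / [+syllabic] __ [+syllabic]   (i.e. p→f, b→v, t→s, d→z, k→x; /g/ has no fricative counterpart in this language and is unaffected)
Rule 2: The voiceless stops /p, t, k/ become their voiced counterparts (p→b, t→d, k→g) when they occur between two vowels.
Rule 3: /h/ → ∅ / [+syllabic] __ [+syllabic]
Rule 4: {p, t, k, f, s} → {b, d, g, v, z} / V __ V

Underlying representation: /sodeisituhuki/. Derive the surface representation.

Rule 1 (intervocalic spirantization): /d/ is a stop between vowels /o/ and /e/, so it spirantizes to the fricative [z]. /t/ is a stop between vowels /i/ and /u/, so it spirantizes to the fricative [s]. /k/ is a stop between vowels /u/ and /i/, so it spirantizes to the fricative [x]. /sodeisituhuki/ → sozeisisuhuxi.
Rule 2 (intervocalic voicing): no segment meets the environment; /sozeisisuhuxi/ is unchanged.
Rule 3 (intervocalic h-deletion): /h/ occurs between vowels /u/ and /u/, so it deletes. /sozeisisuhuxi/ → sozeisisuuxi.
Rule 4 (intervocalic voicing): /s/ is a voiceless obstruent between vowels /i/ and /i/, so it voices to [z]. /s/ is a voiceless obstruent between vowels /i/ and /u/, so it voices to [z]. /sozeisisuuxi/ → sozeizizuuxi.

sozeizizuuxi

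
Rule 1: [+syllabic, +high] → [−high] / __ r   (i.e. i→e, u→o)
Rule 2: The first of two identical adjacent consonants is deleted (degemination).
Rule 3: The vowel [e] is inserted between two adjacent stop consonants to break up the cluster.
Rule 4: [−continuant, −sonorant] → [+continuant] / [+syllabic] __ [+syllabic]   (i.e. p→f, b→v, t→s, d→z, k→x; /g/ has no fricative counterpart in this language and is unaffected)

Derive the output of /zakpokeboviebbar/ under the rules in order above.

zaxefoxevovievar

Rule 1 (pre-rhotic lowering): no segment meets the environment; /zakpokeboviebbar/ is unchanged.
Rule 2 (degemination): /bb/ is a geminate; the first /b/ deletes. /zakpokeboviebbar/ → zakpokeboviebar.
Rule 3 (stop-cluster e-epenthesis): /k/ and /p/ form a stop–stop cluster, so [e] is inserted between them. /zakpokeboviebar/ → zakepokeboviebar.
Rule 4 (intervocalic spirantization): /k/ is a stop between vowels /a/ and /e/, so it spirantizes to the fricative [x]. /p/ is a stop between vowels /e/ and /o/, so it spirantizes to the fricative [f]. /k/ is a stop between vowels /o/ and /e/, so it spirantizes to the fricative [x]. /b/ is a stop between vowels /e/ and /o/, so it spirantizes to the fricative [v]. /b/ is a stop between vowels /e/ and /a/, so it spirantizes to the fricative [v]. /zakepokeboviebar/ → zaxefoxevovievar.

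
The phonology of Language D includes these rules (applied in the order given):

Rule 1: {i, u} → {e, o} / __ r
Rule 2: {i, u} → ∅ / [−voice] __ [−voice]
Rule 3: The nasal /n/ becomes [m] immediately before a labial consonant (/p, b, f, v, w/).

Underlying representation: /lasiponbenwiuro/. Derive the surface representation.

Rule 1 (pre-rhotic lowering): /u/ is a high vowel immediately before /r/, so it lowers to [o]. /lasiponbenwiuro/ → lasiponbenwioro.
Rule 2 (high vowel syncope): /i/ is a high vowel flanked by voiceless consonants /s/ and /p/, so it deletes. /lasiponbenwioro/ → lasponbenwioro.
Rule 3 (nasal place assimilation): /n/ precedes the labial consonant /b/, so it assimilates in place to [m]. /n/ precedes the labial consonant /w/, so it assimilates in place to [m]. /lasponbenwioro/ → laspombemwioro.

laspombemwioro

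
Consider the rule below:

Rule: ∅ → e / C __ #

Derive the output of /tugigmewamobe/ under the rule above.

No segment of /tugigmewamobe/ meets the structural description of the rule, so the form surfaces unchanged.

tugigmewamobe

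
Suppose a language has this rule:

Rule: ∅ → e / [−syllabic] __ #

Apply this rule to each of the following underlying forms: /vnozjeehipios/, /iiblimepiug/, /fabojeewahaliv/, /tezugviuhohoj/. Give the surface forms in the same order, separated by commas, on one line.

vnozjeehipiose, iiblimepiuge, fabojeewahalive, tezugviuhohoje

/vnozjeehipios/: the form ends in the consonant /s/, so [e] is inserted word-finally. → [vnozjeehipiose].
/iiblimepiug/: the form ends in the consonant /g/, so [e] is inserted word-finally. → [iiblimepiuge].
/fabojeewahaliv/: the form ends in the consonant /v/, so [e] is inserted word-finally. → [fabojeewahalive].
/tezugviuhohoj/: the form ends in the consonant /j/, so [e] is inserted word-finally. → [tezugviuhohoje].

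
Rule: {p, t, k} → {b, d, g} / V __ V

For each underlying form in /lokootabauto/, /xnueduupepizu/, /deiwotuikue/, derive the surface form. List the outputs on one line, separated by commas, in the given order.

/lokootabauto/: /k/ is a voiceless stop between vowels /o/ and /o/, so it voices to [g]. /t/ is a voiceless stop between vowels /o/ and /a/, so it voices to [d]. /t/ is a voiceless stop between vowels /u/ and /o/, so it voices to [d]. → [logoodabaudo].
/xnueduupepizu/: /p/ is a voiceless stop between vowels /u/ and /e/, so it voices to [b]. /p/ is a voiceless stop between vowels /e/ and /i/, so it voices to [b]. → [xnueduubebizu].
/deiwotuikue/: /t/ is a voiceless stop between vowels /o/ and /u/, so it voices to [d]. /k/ is a voiceless stop between vowels /i/ and /u/, so it voices to [g]. → [deiwoduigue].

logoodabaudo, xnueduubebizu, deiwoduigue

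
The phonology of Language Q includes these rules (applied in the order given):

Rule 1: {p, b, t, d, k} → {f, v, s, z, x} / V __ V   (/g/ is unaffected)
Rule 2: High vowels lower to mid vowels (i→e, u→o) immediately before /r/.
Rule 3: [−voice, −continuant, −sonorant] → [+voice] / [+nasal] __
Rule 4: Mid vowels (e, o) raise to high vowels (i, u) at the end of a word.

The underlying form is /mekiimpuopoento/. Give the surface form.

Rule 1 (intervocalic spirantization): /k/ is a stop between vowels /e/ and /i/, so it spirantizes to the fricative [x]. /p/ is a stop between vowels /o/ and /o/, so it spirantizes to the fricative [f]. /mekiimpuopoento/ → mexiimpuofoento.
Rule 2 (pre-rhotic lowering): no segment meets the environment; /mexiimpuofoento/ is unchanged.
Rule 3 (post-nasal voicing): /p/ is a voiceless stop immediately after the nasal /m/, so it voices to [b]. /t/ is a voiceless stop immediately after the nasal /n/, so it voices to [d]. /mexiimpuofoento/ → mexiimbuofoendo.
Rule 4 (final vowel raising): /o/ is a mid vowel in word-final position, so it raises to [u]. /mexiimbuofoendo/ → mexiimbuofoendu.

mexiimbuofoendu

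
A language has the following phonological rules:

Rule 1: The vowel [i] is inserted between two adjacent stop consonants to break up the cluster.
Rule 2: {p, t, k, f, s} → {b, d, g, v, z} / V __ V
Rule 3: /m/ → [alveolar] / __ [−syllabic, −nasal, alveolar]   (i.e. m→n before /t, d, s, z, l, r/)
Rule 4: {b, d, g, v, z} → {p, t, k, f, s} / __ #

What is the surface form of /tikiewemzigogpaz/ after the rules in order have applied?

Rule 1 (stop-cluster i-epenthesis): /g/ and /p/ form a stop–stop cluster, so [i] is inserted between them. /tikiewemzigogpaz/ → tikiewemzigogipaz.
Rule 2 (intervocalic voicing): /k/ is a voiceless obstruent between vowels /i/ and /i/, so it voices to [g]. /p/ is a voiceless obstruent between vowels /i/ and /a/, so it voices to [b]. /tikiewemzigogipaz/ → tigiewemzigogibaz.
Rule 3 (nasal place assimilation): /m/ precedes the alveolar consonant /z/, so it assimilates in place to [n]. /tigiewemzigogibaz/ → tigiewenzigogibaz.
Rule 4 (final devoicing): /z/ is a voiced obstruent in word-final position, so it devoices to [s]. /tigiewenzigogibaz/ → tigiewenzigogibas.

tigiewenzigogibas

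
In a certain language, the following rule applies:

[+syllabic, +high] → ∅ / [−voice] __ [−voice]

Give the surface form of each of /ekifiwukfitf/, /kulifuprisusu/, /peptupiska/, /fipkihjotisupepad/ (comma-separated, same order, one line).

ekfiwukftf, kulifprissu, peptpska, fpkhjotspepad

/ekifiwukfitf/: /i/ is a high vowel flanked by voiceless consonants /k/ and /f/, so it deletes. /i/ is a high vowel flanked by voiceless consonants /f/ and /t/, so it deletes. → [ekfiwukftf].
/kulifuprisusu/: /u/ is a high vowel flanked by voiceless consonants /f/ and /p/, so it deletes. /u/ is a high vowel flanked by voiceless consonants /s/ and /s/, so it deletes. → [kulifprissu].
/peptupiska/: /u/ is a high vowel flanked by voiceless consonants /t/ and /p/, so it deletes. /i/ is a high vowel flanked by voiceless consonants /p/ and /s/, so it deletes. → [peptpska].
/fipkihjotisupepad/: /i/ is a high vowel flanked by voiceless consonants /f/ and /p/, so it deletes. /i/ is a high vowel flanked by voiceless consonants /k/ and /h/, so it deletes. /i/ is a high vowel flanked by voiceless consonants /t/ and /s/, so it deletes. /u/ is a high vowel flanked by voiceless consonants /s/ and /p/, so it deletes. → [fpkhjotspepad].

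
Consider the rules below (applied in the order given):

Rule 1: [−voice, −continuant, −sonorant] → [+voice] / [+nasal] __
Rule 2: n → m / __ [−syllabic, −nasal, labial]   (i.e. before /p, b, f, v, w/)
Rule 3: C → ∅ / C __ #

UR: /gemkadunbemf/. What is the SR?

Rule 1 (post-nasal voicing): /k/ is a voiceless stop immediately after the nasal /m/, so it voices to [g]. /gemkadunbemf/ → gemgadunbemf.
Rule 2 (nasal place assimilation): /n/ precedes the labial consonant /b/, so it assimilates in place to [m]. /gemgadunbemf/ → gemgadumbemf.
Rule 3 (final cluster simplification): /f/ is the second consonant of a word-final cluster /mf/, so it deletes. /gemgadumbemf/ → gemgadumbem.

gemgadumbem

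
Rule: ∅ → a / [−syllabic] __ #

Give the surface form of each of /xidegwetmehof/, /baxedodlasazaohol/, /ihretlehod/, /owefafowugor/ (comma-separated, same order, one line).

/xidegwetmehof/: the form ends in the consonant /f/, so [a] is inserted word-finally. → [xidegwetmehofa].
/baxedodlasazaohol/: the form ends in the consonant /l/, so [a] is inserted word-finally. → [baxedodlasazaohola].
/ihretlehod/: the form ends in the consonant /d/, so [a] is inserted word-finally. → [ihretlehoda].
/owefafowugor/: the form ends in the consonant /r/, so [a] is inserted word-finally. → [owefafowugora].

xidegwetmehofa, baxedodlasazaohola, ihretlehoda, owefafowugora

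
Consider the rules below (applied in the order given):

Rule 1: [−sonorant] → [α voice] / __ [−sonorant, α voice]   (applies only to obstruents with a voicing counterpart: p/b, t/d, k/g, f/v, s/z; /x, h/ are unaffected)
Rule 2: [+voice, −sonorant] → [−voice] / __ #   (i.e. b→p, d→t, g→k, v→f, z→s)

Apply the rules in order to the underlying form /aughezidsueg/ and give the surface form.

aukhezitsuek

Rule 1 (regressive voicing assimilation): /g/ precedes the voiceless obstruent /h/, so it devoices to [k] by assimilation. /d/ precedes the voiceless obstruent /s/, so it devoices to [t] by assimilation. /aughezidsueg/ → aukhezitsueg.
Rule 2 (final devoicing): /g/ is a voiced obstruent in word-final position, so it devoices to [k]. /aukhezitsueg/ → aukhezitsuek.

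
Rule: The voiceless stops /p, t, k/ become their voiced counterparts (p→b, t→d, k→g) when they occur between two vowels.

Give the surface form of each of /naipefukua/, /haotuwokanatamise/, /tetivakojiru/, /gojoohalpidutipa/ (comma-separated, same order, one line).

naibefugua, haoduwoganadamise, tedivagojiru, gojoohalpidudiba

/naipefukua/: /p/ is a voiceless stop between vowels /i/ and /e/, so it voices to [b]. /k/ is a voiceless stop between vowels /u/ and /u/, so it voices to [g]. → [naibefugua].
/haotuwokanatamise/: /t/ is a voiceless stop between vowels /o/ and /u/, so it voices to [d]. /k/ is a voiceless stop between vowels /o/ and /a/, so it voices to [g]. /t/ is a voiceless stop between vowels /a/ and /a/, so it voices to [d]. → [haoduwoganadamise].
/tetivakojiru/: /t/ is a voiceless stop between vowels /e/ and /i/, so it voices to [d]. /k/ is a voiceless stop between vowels /a/ and /o/, so it voices to [g]. → [tedivagojiru].
/gojoohalpidutipa/: /t/ is a voiceless stop between vowels /u/ and /i/, so it voices to [d]. /p/ is a voiceless stop between vowels /i/ and /a/, so it voices to [b]. → [gojoohalpidudiba].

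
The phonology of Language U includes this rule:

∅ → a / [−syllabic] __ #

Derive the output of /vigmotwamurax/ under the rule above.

vigmotwamuraxa

the form ends in the consonant /x/, so [a] is inserted word-finally.
Surface form: [vigmotwamuraxa].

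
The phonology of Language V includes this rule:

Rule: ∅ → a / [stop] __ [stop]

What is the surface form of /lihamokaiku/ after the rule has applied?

No segment of /lihamokaiku/ meets the structural description of the rule, so the form surfaces unchanged.

lihamokaiku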